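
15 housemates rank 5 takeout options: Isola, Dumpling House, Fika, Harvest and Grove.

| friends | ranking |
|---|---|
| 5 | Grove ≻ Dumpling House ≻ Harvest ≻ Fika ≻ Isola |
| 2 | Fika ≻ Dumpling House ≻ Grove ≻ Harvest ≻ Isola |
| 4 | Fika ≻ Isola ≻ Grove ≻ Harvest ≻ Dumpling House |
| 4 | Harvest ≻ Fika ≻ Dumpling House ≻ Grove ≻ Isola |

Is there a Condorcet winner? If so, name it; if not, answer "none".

none

Head-to-head results (15 friends):
Isola vs Dumpling House: Isola is ranked higher on 4 ballots, Dumpling House on 11. Dumpling House wins 11–4.
Isola vs Fika: 0 for Isola, 15 for Fika — Fika by 15–0.
Isola vs Harvest: 4 to 11, Harvest.
Isola vs Grove: 4 for Isola, 11 for Grove — Grove by 11–4.
Dumpling House vs Fika: Dumpling House is ranked higher on 5 ballots, Fika on 10. Fika wins 10–5.
Dumpling House vs Harvest: 7 to 8, Harvest.
Dumpling House vs Grove: 6 to 9, Grove.
Fika vs Harvest: 2+4 = 6 for Fika, 9 for Harvest — Harvest by 9–6.
Fika vs Grove: 10 to 5, Fika.
Harvest vs Grove: 4 to 11, Grove.
Every restaurant loses at least once (Isola loses to Dumpling House; Dumpling House loses to Fika; Fika loses to Harvest; Harvest loses to Grove; Grove loses to Fika). The majority relation contains the cycle Fika → Grove → Harvest → Fika, so there is no Condorcet winner.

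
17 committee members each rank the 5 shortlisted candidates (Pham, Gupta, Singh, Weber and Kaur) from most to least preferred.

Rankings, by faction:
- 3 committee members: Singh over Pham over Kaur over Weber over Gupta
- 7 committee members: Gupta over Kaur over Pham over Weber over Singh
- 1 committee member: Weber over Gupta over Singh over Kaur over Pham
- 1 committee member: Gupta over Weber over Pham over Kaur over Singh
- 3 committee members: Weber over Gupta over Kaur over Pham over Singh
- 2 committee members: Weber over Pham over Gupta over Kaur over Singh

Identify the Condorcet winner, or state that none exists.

Head-to-head results (17 committee members):
Pham–Gupta: Gupta 12–5.
Pham vs Singh: Pham preferred on 7+1+3+2 = 13 ballots; Pham wins 13–4.
Pham–Weber: Pham 10–7.
Pham vs Kaur: Pham preferred on 3+1+2 = 6 ballots; Kaur wins 11–6.
Gupta vs Singh: Gupta, 14–3.
Gupta vs Weber: Weber, 9–8.
Gupta vs Kaur: 14 to 3, Gupta.
Singh–Weber: Weber 14–3.
Singh vs Kaur: Kaur, 13–4.
Weber vs Kaur: Weber is ranked higher on 1+1+3+2 = 7 ballots, Kaur on 10. Kaur wins 10–7.
Each candidate drops at least one matchup (Pham loses to Gupta; Gupta loses to Weber; Singh loses to Pham; Weber loses to Pham; Kaur loses to Gupta); the cycle Pham > Weber > Gupta > Pham rules out a Condorcet winner.

none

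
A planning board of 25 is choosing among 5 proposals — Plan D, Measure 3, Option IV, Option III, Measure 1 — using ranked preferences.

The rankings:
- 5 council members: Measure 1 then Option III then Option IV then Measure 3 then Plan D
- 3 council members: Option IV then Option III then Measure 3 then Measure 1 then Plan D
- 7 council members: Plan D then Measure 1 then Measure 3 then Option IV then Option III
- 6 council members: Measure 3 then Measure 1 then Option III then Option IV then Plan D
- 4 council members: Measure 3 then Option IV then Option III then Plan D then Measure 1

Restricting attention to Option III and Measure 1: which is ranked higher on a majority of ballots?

Measure 1

Ballots ranking Option III above Measure 1: 3 + 4 = 7.
Ballots ranking Measure 1 above Option III: 25 − 7 = 18.
Measure 1 wins the head-to-head 18–7.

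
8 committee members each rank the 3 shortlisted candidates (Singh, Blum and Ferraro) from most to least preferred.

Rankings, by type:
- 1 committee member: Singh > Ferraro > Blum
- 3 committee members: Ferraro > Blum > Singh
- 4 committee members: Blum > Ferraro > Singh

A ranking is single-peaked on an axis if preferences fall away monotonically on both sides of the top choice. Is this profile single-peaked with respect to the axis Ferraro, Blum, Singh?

no

Axis positions: Ferraro=1, Blum=2, Singh=3.
Type 1: ranking walks positions 3-1-2; Ferraro is ranked above Blum even though Blum lies between Ferraro and the peak Singh on the axis — preferences dip and rise again. Not single-peaked.
Type 2 (peak Ferraro at position 1): ranking walks positions 1-2-3, expanding outward from the peak — single-peaked.
Type 3 (peak Blum at position 2): ranking walks positions 2-1-3, expanding outward from the peak — single-peaked.
Type 1 violates single-peakedness, so the profile is not single-peaked on this axis.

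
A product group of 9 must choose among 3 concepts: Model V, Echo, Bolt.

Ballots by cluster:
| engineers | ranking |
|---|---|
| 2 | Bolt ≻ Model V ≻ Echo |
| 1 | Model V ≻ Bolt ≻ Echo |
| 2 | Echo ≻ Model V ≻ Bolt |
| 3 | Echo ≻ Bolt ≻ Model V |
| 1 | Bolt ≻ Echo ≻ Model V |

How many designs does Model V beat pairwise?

0

Model V against each rival (9 engineers):
Model V–Echo: Echo 6–3.
Model V vs Bolt: Bolt wins 6–3.
Model V beats no one; loses to Echo, Bolt — 0 pairwise wins.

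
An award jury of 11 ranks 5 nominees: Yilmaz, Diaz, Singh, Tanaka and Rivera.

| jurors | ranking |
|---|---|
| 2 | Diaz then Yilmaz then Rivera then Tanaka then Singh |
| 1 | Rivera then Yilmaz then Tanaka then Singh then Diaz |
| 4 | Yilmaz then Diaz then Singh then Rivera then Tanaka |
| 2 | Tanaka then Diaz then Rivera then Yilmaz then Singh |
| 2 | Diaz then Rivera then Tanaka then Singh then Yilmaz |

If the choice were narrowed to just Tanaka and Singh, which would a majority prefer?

Ballots ranking Tanaka above Singh: 2 + 1 + 2 + 2 = 7.
Ballots ranking Singh above Tanaka: 11 − 7 = 4.
Tanaka wins the head-to-head 7–4.

Tanaka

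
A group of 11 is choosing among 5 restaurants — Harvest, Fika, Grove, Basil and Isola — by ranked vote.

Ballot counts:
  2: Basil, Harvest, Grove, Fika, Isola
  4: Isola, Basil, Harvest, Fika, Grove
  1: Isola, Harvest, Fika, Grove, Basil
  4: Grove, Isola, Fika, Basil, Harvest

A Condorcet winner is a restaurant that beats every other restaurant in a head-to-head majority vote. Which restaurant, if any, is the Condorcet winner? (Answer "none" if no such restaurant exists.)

none

Pairwise majorities:
Harvest vs Fika: 2+4+1 = 7 for Harvest, 4 for Fika — Harvest by 7–4.
Harvest vs Grove: Harvest is ranked higher on 2+4+1 = 7 ballots, Grove on 4. Harvest wins 7–4.
Harvest vs Basil: Harvest is ranked higher on 1 ballot, Basil on 10. Basil wins 10–1.
Harvest vs Isola: 2 for Harvest, 9 for Isola — Isola by 9–2.
Fika vs Grove: Fika preferred on 4+1 = 5 ballots; Grove wins 6–5.
Fika vs Basil: Fika is ranked higher on 1+4 = 5 ballots, Basil on 6. Basil wins 6–5.
Fika vs Isola: Fika is ranked higher on 2 ballots, Isola on 9. Isola wins 9–2.
Grove vs Basil: Grove preferred on 1+4 = 5 ballots; Basil wins 6–5.
Grove vs Isola: 6 to 5, Grove.
Basil vs Isola: 2 for Basil, 9 for Isola — Isola by 9–2.
Every restaurant loses at least once (Harvest loses to Basil; Fika loses to Harvest; Grove loses to Harvest; Basil loses to Isola; Isola loses to Grove). The majority relation contains the cycle Harvest > Grove > Isola > Harvest, so there is no Condorcet winner.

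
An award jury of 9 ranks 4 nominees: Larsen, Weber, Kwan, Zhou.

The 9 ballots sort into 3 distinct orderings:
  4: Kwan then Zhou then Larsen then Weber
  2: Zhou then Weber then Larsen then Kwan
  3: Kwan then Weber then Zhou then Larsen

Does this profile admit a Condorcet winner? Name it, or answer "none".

Head-to-head results (9 jurors):
Larsen vs Weber: Larsen is ranked higher on 4 ballots, Weber on 5. Weber wins 5–4.
Larsen vs Kwan: Larsen is ranked higher on 2 ballots, Kwan on 7. Kwan wins 7–2.
Larsen vs Zhou: Zhou, 9–0.
Weber vs Kwan: 2 to 7, Kwan.
Weber vs Zhou: Zhou wins 6–3.
Kwan vs Zhou: Kwan preferred on 4+3 = 7 ballots; Kwan wins 7–2.
Kwan wins every pairwise contest, so Kwan is the Condorcet winner.

Kwan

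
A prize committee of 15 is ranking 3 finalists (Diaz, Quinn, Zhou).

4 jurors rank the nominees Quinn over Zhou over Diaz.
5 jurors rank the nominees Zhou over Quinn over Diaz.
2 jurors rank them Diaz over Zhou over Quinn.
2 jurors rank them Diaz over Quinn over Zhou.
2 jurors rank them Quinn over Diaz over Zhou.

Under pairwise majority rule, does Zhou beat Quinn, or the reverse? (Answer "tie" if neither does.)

Ballots ranking Zhou above Quinn: 5 + 2 = 7.
Ballots ranking Quinn above Zhou: 15 − 7 = 8.
Quinn wins the head-to-head 8–7.

Quinn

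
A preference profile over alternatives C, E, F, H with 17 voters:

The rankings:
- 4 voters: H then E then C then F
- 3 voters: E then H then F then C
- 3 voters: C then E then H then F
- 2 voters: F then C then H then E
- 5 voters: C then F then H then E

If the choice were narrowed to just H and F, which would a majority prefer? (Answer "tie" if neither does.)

Ballots ranking H above F: 4 + 3 + 3 = 10.
Ballots ranking F above H: 17 − 10 = 7.
H wins the head-to-head 10–7.

H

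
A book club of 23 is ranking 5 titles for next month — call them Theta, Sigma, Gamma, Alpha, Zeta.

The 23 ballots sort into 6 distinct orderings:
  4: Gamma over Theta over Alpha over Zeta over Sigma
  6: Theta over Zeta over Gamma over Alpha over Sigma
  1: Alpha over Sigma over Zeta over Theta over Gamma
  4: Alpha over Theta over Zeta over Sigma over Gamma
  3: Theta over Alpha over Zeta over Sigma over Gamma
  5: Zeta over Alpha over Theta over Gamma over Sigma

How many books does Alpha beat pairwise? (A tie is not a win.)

Alpha against each rival (23 members):
Alpha vs Theta: Theta, 13–10.
Alpha vs Sigma: 23 to 0, Alpha.
Alpha vs Gamma: 1+4+3+5 = 13 for Alpha, 10 for Gamma — Alpha by 13–10.
Alpha vs Zeta: Alpha is ranked higher on 4+1+4+3 = 12 ballots, Zeta on 11. Alpha wins 12–11.
Alpha beats Sigma, Gamma, Zeta; loses to Theta — 3 pairwise wins.

3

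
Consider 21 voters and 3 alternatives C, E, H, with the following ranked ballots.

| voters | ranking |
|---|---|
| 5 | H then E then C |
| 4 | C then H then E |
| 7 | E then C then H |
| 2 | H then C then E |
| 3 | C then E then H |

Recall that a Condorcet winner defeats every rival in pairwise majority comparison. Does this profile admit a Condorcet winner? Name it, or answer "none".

none

Check each pair by majority over 21 ballots:
C vs E: C preferred on 4+2+3 = 9 ballots; E wins 12–9.
C vs H: C is ranked higher on 4+7+3 = 14 ballots, H on 7. C wins 14–7.
E vs H: E preferred on 7+3 = 10 ballots; H wins 11–10.
No alternative is unbeaten: C loses to E; E loses to H; H loses to C. In particular C > H > E > C is a majority cycle — no Condorcet winner exists.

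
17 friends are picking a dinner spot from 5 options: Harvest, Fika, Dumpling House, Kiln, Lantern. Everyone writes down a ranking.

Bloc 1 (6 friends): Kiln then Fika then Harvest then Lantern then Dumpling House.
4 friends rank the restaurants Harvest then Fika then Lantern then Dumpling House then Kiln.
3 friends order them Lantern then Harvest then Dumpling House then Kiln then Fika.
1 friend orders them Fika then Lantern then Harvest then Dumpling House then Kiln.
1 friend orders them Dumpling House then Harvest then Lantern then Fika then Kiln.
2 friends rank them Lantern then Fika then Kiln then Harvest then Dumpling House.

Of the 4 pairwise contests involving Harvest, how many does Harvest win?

Harvest against each rival (17 friends):
Harvest vs Fika: Fika, 9–8.
Harvest–Dumpling House: Harvest 16–1.
Harvest vs Kiln: Harvest is ranked higher on 4+3+1+1 = 9 ballots, Kiln on 8. Harvest wins 9–8.
Harvest vs Lantern: 11 to 6, Harvest.
Harvest beats Dumpling House, Kiln, Lantern; loses to Fika — 3 pairwise wins.

3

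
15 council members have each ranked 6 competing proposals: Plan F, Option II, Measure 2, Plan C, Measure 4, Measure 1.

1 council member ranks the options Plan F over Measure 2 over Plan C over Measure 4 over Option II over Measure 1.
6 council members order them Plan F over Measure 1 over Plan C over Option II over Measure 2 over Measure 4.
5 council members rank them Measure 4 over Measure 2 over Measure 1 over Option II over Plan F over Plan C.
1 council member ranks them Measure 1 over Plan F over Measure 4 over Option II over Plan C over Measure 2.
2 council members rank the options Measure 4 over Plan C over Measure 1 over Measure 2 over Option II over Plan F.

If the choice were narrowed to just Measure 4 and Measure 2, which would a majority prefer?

Ballots ranking Measure 4 above Measure 2: 5 + 1 + 2 = 8.
Ballots ranking Measure 2 above Measure 4: 15 − 8 = 7.
Measure 4 wins the head-to-head 8–7.

Measure 4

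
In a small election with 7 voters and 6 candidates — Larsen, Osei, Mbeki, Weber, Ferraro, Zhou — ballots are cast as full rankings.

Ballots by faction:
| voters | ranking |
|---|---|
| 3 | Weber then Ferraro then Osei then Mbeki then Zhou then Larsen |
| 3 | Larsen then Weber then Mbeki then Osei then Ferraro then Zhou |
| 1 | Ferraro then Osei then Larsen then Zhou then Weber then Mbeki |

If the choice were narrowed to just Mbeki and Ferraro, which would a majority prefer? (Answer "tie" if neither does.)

Ballots ranking Mbeki above Ferraro: 3.
Ballots ranking Ferraro above Mbeki: 7 − 3 = 4.
Ferraro wins the head-to-head 4–3.

Ferraro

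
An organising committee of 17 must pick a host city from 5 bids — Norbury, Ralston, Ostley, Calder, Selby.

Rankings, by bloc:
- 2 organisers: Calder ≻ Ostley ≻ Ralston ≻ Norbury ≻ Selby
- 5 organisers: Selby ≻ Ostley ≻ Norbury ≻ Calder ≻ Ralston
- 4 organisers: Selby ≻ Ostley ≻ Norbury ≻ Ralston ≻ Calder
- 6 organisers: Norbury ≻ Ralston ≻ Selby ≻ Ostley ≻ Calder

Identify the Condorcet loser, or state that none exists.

Pairwise majorities:
Norbury vs Ralston: Norbury wins 15–2.
Norbury–Ostley: Ostley 11–6.
Norbury vs Calder: Norbury, 15–2.
Norbury vs Selby: Selby, 9–8.
Ralston vs Ostley: Ralston preferred on 6 ballots; Ostley wins 11–6.
Ralston vs Calder: 10 to 7, Ralston.
Ralston vs Selby: Ralston is ranked higher on 2+6 = 8 ballots, Selby on 9. Selby wins 9–8.
Ostley vs Calder: Ostley preferred on 5+4+6 = 15 ballots; Ostley wins 15–2.
Ostley vs Selby: 2 for Ostley, 15 for Selby — Selby by 15–2.
Calder vs Selby: Calder preferred on 2 ballots; Selby wins 15–2.
Calder is beaten in every head-to-head and is the Condorcet loser.

Calder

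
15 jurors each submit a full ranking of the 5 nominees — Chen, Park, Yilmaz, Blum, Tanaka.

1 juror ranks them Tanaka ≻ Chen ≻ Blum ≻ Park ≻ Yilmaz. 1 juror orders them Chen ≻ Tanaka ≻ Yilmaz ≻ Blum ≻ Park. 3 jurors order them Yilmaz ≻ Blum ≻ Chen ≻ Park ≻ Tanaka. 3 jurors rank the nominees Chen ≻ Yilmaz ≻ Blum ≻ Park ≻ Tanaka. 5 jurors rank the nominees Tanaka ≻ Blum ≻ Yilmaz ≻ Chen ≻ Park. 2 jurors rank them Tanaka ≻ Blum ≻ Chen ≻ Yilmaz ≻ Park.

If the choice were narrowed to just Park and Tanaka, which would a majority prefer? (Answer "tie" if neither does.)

Tanaka

Ballots ranking Park above Tanaka: 3 + 3 = 6.
Ballots ranking Tanaka above Park: 15 − 6 = 9.
Tanaka wins the head-to-head 9–6.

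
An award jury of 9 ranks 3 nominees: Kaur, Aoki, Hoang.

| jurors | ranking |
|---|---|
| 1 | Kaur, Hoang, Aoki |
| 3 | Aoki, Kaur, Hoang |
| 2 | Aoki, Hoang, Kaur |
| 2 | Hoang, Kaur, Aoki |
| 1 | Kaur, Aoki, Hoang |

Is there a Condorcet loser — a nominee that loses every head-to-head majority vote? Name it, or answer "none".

Head-to-head results (9 jurors):
Kaur vs Aoki: Aoki, 5–4.
Kaur vs Hoang: Kaur is ranked higher on 1+3+1 = 5 ballots, Hoang on 4. Kaur wins 5–4.
Aoki vs Hoang: 6 to 3, Aoki.
Hoang loses to every other nominee — it is the Condorcet loser.

Hoang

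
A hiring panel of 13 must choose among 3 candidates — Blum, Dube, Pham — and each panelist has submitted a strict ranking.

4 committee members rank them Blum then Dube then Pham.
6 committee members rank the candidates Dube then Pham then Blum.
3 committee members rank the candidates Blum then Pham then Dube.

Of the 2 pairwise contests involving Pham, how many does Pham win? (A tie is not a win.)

0

Pham against each rival (13 committee members):
Pham–Blum: Blum 7–6.
Pham vs Dube: 3 for Pham, 10 for Dube — Dube by 10–3.
Pham beats no one; loses to Blum, Dube — 0 pairwise wins.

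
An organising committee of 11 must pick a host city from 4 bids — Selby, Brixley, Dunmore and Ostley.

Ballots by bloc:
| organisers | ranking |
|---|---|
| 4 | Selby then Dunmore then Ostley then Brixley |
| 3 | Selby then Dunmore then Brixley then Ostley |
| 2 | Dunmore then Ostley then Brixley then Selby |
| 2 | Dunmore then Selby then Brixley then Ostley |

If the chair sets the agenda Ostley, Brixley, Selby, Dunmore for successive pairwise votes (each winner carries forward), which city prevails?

Round 1: Ostley vs Brixley — 6–5, Ostley advances.
Round 2: Ostley vs Selby — 2–9, Selby advances.
Round 3: Selby vs Dunmore — 7–4, Selby advances.
The agenda winner is Selby.

Selby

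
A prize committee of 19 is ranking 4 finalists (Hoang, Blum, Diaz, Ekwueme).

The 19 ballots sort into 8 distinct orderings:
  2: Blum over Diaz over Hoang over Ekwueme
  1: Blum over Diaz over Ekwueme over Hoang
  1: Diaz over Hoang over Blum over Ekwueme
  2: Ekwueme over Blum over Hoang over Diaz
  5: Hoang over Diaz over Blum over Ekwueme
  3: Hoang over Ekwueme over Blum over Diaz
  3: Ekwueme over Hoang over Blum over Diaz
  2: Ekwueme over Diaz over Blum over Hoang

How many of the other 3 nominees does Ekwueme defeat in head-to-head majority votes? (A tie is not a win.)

2

Ekwueme against each rival (19 jurors):
Ekwueme vs Hoang: Ekwueme is ranked higher on 1+2+3+2 = 8 ballots, Hoang on 11. Hoang wins 11–8.
Ekwueme–Blum: Ekwueme 10–9.
Ekwueme vs Diaz: 10 to 9, Ekwueme.
Ekwueme beats Blum, Diaz; loses to Hoang — 2 pairwise wins.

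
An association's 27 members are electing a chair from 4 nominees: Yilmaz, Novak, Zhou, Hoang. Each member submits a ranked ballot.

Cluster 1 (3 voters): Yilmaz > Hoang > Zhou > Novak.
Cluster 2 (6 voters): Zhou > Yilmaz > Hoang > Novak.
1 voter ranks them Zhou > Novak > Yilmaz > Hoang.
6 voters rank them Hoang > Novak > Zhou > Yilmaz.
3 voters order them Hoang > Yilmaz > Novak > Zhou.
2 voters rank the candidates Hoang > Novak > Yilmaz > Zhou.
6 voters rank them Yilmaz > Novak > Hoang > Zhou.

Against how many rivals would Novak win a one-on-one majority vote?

1

Novak against each rival (27 voters):
Novak vs Yilmaz: Yilmaz, 18–9.
Novak vs Zhou: Novak, 17–10.
Novak vs Hoang: Hoang, 20–7.
Novak beats Zhou; loses to Yilmaz, Hoang — 1 pairwise win.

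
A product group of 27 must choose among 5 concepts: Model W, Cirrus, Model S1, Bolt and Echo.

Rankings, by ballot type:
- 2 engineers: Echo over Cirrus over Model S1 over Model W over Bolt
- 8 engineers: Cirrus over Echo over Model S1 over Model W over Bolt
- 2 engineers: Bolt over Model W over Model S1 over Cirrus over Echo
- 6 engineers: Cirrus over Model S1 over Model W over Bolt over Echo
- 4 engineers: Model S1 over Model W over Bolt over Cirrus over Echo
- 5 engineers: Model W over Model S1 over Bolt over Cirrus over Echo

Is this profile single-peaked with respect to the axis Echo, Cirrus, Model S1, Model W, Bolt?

Axis positions: Echo=1, Cirrus=2, Model S1=3, Model W=4, Bolt=5.
Ballot type 1 (peak Echo at position 1): ranking walks positions 1-2-3-4-5, expanding outward from the peak — single-peaked.
Ballot type 2 (peak Cirrus at position 2): ranking walks positions 2-1-3-4-5, expanding outward from the peak — single-peaked.
Ballot type 3 (peak Bolt at position 5): ranking walks positions 5-4-3-2-1, expanding outward from the peak — single-peaked.
Ballot type 4 (peak Cirrus at position 2): ranking walks positions 2-3-4-5-1, expanding outward from the peak — single-peaked.
Ballot type 5 (peak Model S1 at position 3): ranking walks positions 3-4-5-2-1, expanding outward from the peak — single-peaked.
Ballot type 6 (peak Model W at position 4): ranking walks positions 4-3-5-2-1, expanding outward from the peak — single-peaked.
Every ranking is single-peaked on this axis.

yes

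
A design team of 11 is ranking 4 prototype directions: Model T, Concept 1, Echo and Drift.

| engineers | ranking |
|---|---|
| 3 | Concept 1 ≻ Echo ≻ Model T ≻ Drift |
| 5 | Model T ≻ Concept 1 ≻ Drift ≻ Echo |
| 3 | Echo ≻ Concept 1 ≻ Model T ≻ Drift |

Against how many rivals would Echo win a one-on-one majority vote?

2

Echo against each rival (11 engineers):
Echo vs Model T: 3+3 = 6 for Echo, 5 for Model T — Echo by 6–5.
Echo vs Concept 1: 3 for Echo, 8 for Concept 1 — Concept 1 by 8–3.
Echo–Drift: Echo 6–5.
Echo beats Model T, Drift; loses to Concept 1 — 2 pairwise wins.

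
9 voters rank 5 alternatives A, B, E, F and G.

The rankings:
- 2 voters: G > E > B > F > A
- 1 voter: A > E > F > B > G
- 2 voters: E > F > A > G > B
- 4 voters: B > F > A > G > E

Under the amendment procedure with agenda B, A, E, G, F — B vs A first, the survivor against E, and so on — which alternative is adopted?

F

Round 1: B vs A — 6–3, B advances.
Round 2: B vs E — 4–5, E advances.
Round 3: E vs G — 3–6, G advances.
Round 4: G vs F — 2–7, F advances.
F survives the agenda.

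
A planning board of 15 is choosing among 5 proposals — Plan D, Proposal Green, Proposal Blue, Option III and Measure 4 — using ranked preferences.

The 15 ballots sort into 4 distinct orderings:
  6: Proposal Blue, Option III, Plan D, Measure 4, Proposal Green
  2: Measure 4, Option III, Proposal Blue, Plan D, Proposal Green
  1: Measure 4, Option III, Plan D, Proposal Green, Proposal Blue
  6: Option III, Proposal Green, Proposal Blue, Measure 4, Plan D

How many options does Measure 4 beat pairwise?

2

Measure 4 against each rival (15 council members):
Measure 4 vs Plan D: Measure 4 wins 9–6.
Measure 4 vs Proposal Green: 9 to 6, Measure 4.
Measure 4 vs Proposal Blue: Proposal Blue wins 12–3.
Measure 4–Option III: Option III 12–3.
Measure 4 beats Plan D, Proposal Green; loses to Proposal Blue, Option III — 2 pairwise wins.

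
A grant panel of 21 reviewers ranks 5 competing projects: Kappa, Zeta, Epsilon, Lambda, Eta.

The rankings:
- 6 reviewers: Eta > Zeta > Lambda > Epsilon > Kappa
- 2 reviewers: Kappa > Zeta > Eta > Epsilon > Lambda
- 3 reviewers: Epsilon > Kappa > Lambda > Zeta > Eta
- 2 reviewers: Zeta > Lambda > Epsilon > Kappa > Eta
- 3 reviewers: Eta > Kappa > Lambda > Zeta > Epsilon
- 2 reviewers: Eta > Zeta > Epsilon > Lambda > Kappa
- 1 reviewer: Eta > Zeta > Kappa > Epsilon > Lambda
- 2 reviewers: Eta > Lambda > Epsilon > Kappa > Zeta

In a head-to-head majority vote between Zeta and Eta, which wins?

Ballots ranking Zeta above Eta: 2 + 3 + 2 = 7.
Ballots ranking Eta above Zeta: 21 − 7 = 14.
Eta wins the head-to-head 14–7.

Eta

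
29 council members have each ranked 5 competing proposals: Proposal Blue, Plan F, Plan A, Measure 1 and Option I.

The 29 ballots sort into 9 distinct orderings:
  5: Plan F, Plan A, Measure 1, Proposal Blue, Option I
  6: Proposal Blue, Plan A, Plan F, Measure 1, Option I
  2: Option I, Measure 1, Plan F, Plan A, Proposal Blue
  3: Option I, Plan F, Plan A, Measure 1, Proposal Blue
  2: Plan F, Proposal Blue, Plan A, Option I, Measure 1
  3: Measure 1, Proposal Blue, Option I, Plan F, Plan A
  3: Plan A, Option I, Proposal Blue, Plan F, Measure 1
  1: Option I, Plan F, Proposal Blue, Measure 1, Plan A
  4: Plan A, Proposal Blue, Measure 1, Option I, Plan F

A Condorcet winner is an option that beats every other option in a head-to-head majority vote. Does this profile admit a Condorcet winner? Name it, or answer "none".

none

Check each pair by majority over 29 ballots:
Proposal Blue vs Plan F: 16 to 13, Proposal Blue.
Proposal Blue–Plan A: Plan A 17–12.
Proposal Blue–Measure 1: Proposal Blue 16–13.
Proposal Blue vs Option I: Proposal Blue wins 20–9.
Plan F vs Plan A: 5+2+3+2+3+1 = 16 for Plan F, 13 for Plan A — Plan F by 16–13.
Plan F–Measure 1: Plan F 20–9.
Plan F vs Option I: Option I wins 16–13.
Plan A–Measure 1: Plan A 23–6.
Plan A–Option I: Plan A 20–9.
Measure 1 vs Option I: 5+6+3+4 = 18 for Measure 1, 11 for Option I — Measure 1 by 18–11.
Each option drops at least one matchup (Proposal Blue loses to Plan A; Plan F loses to Proposal Blue; Plan A loses to Plan F; Measure 1 loses to Proposal Blue; Option I loses to Proposal Blue); the cycle Proposal Blue beats Plan F beats Plan A beats Proposal Blue rules out a Condorcet winner.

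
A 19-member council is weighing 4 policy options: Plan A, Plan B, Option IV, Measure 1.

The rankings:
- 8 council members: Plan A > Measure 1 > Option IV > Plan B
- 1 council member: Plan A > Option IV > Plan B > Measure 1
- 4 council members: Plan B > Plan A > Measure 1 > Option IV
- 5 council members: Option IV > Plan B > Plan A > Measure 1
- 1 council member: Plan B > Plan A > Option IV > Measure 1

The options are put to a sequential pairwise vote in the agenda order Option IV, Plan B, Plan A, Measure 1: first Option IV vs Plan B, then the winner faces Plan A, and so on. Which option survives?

Round 1: Option IV vs Plan B — 14–5, Option IV advances.
Round 2: Option IV vs Plan A — 5–14, Plan A advances.
Round 3: Plan A vs Measure 1 — 19–0, Plan A advances.
Plan A survives the agenda.

Plan A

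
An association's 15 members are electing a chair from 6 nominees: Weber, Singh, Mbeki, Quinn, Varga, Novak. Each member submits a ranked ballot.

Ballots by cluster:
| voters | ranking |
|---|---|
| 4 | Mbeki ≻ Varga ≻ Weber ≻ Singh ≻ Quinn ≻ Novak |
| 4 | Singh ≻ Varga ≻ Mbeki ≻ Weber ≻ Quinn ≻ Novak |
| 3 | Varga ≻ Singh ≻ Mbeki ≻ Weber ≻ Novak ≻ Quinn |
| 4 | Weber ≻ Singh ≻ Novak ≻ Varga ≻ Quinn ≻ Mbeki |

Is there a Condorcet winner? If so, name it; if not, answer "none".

none

Check each pair by majority over 15 ballots:
Weber vs Singh: Weber wins 8–7.
Weber vs Mbeki: Mbeki wins 11–4.
Weber–Quinn: Weber 15–0.
Weber–Varga: Varga 11–4.
Weber–Novak: Weber 15–0.
Singh vs Mbeki: Singh wins 11–4.
Singh vs Quinn: Singh, 15–0.
Singh vs Varga: Singh wins 8–7.
Singh–Novak: Singh 15–0.
Mbeki vs Quinn: Mbeki wins 11–4.
Mbeki–Varga: Varga 11–4.
Mbeki vs Novak: Mbeki, 11–4.
Quinn–Varga: Varga 15–0.
Quinn vs Novak: Quinn wins 8–7.
Varga vs Novak: Varga wins 11–4.
Each candidate drops at least one matchup (Weber loses to Mbeki; Singh loses to Weber; Mbeki loses to Singh; Quinn loses to Weber; Varga loses to Singh; Novak loses to Weber); the cycle Weber beats Singh beats Mbeki beats Weber rules out a Condorcet winner.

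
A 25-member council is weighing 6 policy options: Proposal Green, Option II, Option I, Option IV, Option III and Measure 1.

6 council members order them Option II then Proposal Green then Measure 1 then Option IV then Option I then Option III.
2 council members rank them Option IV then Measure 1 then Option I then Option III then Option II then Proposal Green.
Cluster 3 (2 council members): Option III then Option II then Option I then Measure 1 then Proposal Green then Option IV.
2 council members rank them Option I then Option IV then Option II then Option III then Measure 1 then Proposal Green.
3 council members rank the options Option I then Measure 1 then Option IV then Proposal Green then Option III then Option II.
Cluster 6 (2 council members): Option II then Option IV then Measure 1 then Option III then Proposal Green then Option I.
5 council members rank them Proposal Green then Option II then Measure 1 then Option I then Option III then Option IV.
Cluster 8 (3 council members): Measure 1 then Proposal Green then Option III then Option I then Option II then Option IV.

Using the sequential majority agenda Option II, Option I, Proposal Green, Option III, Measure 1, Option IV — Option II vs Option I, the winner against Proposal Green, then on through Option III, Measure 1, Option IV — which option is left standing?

Round 1: Option II vs Option I — 15–10, Option II advances.
Round 2: Option II vs Proposal Green — 14–11, Option II advances.
Round 3: Option II vs Option III — 15–10, Option II advances.
Round 4: Option II vs Measure 1 — 17–8, Option II advances.
Round 5: Option II vs Option IV — 18–7, Option II advances.
The agenda winner is Option II.

Option II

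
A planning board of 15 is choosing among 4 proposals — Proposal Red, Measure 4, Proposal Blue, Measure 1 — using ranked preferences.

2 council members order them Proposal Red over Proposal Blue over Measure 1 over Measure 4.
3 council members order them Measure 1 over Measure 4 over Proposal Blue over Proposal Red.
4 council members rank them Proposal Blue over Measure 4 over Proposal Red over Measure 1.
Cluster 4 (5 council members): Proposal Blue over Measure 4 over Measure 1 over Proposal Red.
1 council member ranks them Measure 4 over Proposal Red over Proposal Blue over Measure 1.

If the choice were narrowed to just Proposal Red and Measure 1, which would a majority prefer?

Ballots ranking Proposal Red above Measure 1: 2 + 4 + 1 = 7.
Ballots ranking Measure 1 above Proposal Red: 15 − 7 = 8.
Measure 1 wins the head-to-head 8–7.

Measure 1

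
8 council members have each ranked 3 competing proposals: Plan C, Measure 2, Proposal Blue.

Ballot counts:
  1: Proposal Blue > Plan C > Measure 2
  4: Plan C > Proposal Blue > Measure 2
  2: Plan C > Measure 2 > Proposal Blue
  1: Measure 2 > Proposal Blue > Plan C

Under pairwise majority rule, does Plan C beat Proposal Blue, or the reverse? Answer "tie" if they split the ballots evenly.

Plan C

Ballots ranking Plan C above Proposal Blue: 4 + 2 = 6.
Ballots ranking Proposal Blue above Plan C: 8 − 6 = 2.
Plan C wins the head-to-head 6–2.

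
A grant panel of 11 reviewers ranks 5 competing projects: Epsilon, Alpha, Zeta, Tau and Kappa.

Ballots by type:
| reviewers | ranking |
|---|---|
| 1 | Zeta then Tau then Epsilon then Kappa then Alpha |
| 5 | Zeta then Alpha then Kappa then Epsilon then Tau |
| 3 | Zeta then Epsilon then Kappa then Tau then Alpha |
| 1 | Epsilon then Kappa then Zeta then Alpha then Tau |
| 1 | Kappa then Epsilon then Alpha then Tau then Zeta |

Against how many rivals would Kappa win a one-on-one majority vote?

3

Kappa against each rival (11 reviewers):
Kappa–Epsilon: Kappa 6–5.
Kappa–Alpha: Kappa 6–5.
Kappa vs Zeta: Zeta, 9–2.
Kappa vs Tau: 10 to 1, Kappa.
Kappa beats Epsilon, Alpha, Tau; loses to Zeta — 3 pairwise wins.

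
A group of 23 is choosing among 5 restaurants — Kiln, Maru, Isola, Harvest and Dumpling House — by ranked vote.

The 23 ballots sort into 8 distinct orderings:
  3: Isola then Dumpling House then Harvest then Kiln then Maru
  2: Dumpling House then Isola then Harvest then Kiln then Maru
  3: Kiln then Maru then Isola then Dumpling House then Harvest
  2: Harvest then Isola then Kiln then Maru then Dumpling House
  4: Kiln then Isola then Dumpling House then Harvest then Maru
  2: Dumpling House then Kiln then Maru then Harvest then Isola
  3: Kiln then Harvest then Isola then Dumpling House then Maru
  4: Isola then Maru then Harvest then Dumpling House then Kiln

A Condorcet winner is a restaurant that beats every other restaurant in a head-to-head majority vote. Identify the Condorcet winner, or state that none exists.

Kiln

Pairwise majorities:
Kiln vs Maru: Kiln is ranked higher on 19 ballots, Maru on 4. Kiln wins 19–4.
Kiln–Isola: Kiln 12–11.
Kiln vs Harvest: Kiln, 12–11.
Kiln vs Dumpling House: Kiln is ranked higher on 3+2+4+3 = 12 ballots, Dumpling House on 11. Kiln wins 12–11.
Maru vs Isola: 3+2 = 5 for Maru, 18 for Isola — Isola by 18–5.
Maru vs Harvest: 9 to 14, Harvest.
Maru–Dumpling House: Dumpling House 14–9.
Isola vs Harvest: Isola is ranked higher on 3+2+3+4+4 = 16 ballots, Harvest on 7. Isola wins 16–7.
Isola vs Dumpling House: 19 to 4, Isola.
Harvest vs Dumpling House: Dumpling House wins 14–9.
Kiln beats each of Maru, Isola, Harvest, Dumpling House — Kiln is the Condorcet winner.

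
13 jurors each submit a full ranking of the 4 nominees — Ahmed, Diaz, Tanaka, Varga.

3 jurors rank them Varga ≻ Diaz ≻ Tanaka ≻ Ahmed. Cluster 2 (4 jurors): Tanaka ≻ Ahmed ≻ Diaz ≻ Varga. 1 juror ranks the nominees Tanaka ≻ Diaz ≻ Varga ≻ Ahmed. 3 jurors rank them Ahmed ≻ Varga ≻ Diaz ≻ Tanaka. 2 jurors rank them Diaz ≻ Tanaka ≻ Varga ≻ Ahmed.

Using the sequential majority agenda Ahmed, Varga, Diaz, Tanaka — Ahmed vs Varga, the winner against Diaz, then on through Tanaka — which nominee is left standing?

Tanaka

Round 1: Ahmed vs Varga — 7–6, Ahmed advances.
Round 2: Ahmed vs Diaz — 7–6, Ahmed advances.
Round 3: Ahmed vs Tanaka — 3–10, Tanaka advances.
Tanaka survives the agenda.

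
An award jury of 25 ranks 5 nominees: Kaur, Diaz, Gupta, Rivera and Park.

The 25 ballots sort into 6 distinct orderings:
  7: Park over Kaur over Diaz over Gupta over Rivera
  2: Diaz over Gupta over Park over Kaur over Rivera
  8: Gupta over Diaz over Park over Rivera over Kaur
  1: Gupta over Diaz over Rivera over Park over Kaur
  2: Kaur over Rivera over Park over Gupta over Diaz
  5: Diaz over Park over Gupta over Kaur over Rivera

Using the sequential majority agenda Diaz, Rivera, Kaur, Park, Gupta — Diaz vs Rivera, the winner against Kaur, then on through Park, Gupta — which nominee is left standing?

Round 1: Diaz vs Rivera — 23–2, Diaz advances.
Round 2: Diaz vs Kaur — 16–9, Diaz advances.
Round 3: Diaz vs Park — 16–9, Diaz advances.
Round 4: Diaz vs Gupta — 14–11, Diaz advances.
The agenda winner is Diaz.

Diaz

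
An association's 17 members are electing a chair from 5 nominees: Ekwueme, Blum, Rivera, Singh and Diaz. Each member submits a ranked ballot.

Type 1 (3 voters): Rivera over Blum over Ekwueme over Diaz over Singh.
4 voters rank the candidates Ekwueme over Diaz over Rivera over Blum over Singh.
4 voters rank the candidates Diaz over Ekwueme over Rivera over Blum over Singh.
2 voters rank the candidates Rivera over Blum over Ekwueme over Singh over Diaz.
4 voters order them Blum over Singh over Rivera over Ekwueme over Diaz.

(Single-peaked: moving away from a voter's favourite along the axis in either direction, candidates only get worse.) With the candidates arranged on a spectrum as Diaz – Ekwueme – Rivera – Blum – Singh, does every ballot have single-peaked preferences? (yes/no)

Axis positions: Diaz=1, Ekwueme=2, Rivera=3, Blum=4, Singh=5.
Type 1 (peak Rivera at position 3): ranking walks positions 3-4-2-1-5, expanding outward from the peak — single-peaked.
Type 2 (peak Ekwueme at position 2): ranking walks positions 2-1-3-4-5, expanding outward from the peak — single-peaked.
Type 3 (peak Diaz at position 1): ranking walks positions 1-2-3-4-5, expanding outward from the peak — single-peaked.
Type 4 (peak Rivera at position 3): ranking walks positions 3-4-2-5-1, expanding outward from the peak — single-peaked.
Type 5 (peak Blum at position 4): ranking walks positions 4-5-3-2-1, expanding outward from the peak — single-peaked.
Every ranking is single-peaked on this axis.

yes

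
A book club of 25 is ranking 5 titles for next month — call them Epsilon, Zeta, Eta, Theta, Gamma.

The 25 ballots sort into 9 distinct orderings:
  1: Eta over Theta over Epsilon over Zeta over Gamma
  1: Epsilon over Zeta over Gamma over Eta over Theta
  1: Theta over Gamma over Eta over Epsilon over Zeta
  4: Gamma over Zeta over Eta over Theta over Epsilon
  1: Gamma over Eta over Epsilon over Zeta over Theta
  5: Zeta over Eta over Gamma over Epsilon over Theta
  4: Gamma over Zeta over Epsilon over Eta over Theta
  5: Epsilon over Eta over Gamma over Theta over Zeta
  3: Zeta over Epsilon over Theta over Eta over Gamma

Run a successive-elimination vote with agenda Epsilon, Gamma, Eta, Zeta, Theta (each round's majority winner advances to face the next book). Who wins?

Round 1: Epsilon vs Gamma — 10–15, Gamma advances.
Round 2: Gamma vs Eta — 11–14, Eta advances.
Round 3: Eta vs Zeta — 8–17, Zeta advances.
Round 4: Zeta vs Theta — 18–7, Zeta advances.
Zeta survives the agenda.

Zeta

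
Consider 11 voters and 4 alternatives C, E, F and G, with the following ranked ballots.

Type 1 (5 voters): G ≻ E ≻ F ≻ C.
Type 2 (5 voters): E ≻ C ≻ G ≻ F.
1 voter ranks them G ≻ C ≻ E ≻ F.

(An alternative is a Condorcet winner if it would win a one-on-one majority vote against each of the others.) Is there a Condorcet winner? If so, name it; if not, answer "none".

G

Head-to-head results (11 voters):
C vs E: C preferred on 1 ballot; E wins 10–1.
C–F: C 6–5.
C vs G: C is ranked higher on 5 ballots, G on 6. G wins 6–5.
E vs F: 11 to 0, E.
E vs G: 5 for E, 6 for G — G by 6–5.
F vs G: G wins 11–0.
Only G has no losses; G is the Condorcet winner.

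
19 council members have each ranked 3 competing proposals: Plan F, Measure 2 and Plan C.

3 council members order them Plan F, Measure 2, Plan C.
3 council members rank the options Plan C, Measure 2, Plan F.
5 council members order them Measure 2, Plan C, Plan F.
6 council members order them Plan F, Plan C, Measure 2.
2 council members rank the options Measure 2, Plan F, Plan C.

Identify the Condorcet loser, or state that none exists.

Plan C

Head-to-head results (19 council members):
Plan F–Measure 2: Measure 2 10–9.
Plan F vs Plan C: Plan F wins 11–8.
Measure 2 vs Plan C: Measure 2 is ranked higher on 3+5+2 = 10 ballots, Plan C on 9. Measure 2 wins 10–9.
Only Plan C has no wins; Plan C is the Condorcet loser.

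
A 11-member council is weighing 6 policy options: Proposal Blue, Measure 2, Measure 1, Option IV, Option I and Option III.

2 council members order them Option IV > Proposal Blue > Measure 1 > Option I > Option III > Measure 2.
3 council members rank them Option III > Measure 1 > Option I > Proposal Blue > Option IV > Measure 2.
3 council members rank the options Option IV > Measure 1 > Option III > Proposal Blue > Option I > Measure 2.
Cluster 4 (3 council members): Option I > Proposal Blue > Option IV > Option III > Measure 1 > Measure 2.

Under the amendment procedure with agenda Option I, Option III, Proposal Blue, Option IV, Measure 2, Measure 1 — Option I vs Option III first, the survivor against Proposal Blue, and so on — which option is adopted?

Option IV

Round 1: Option I vs Option III — 5–6, Option III advances.
Round 2: Option III vs Proposal Blue — 6–5, Option III advances.
Round 3: Option III vs Option IV — 3–8, Option IV advances.
Round 4: Option IV vs Measure 2 — 11–0, Option IV advances.
Round 5: Option IV vs Measure 1 — 8–3, Option IV advances.
Option IV survives the agenda.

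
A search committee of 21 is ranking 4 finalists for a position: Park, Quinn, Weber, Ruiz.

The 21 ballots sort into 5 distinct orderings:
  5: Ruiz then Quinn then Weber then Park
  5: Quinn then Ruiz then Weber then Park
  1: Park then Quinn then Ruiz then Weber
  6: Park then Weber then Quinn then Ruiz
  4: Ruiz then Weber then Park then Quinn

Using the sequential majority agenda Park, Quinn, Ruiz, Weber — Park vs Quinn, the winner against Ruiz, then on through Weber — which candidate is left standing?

Ruiz

Round 1: Park vs Quinn — 11–10, Park advances.
Round 2: Park vs Ruiz — 7–14, Ruiz advances.
Round 3: Ruiz vs Weber — 15–6, Ruiz advances.
The agenda winner is Ruiz.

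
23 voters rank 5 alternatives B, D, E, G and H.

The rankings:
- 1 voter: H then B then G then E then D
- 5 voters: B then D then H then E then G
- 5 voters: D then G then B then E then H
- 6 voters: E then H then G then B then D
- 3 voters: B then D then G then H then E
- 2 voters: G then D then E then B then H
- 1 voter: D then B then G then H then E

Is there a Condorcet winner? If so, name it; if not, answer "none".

none

Head-to-head results (23 voters):
B vs D: 15 to 8, B.
B vs E: B preferred on 1+5+5+3+1 = 15 ballots; B wins 15–8.
B vs G: B preferred on 1+5+3+1 = 10 ballots; G wins 13–10.
B vs H: B is ranked higher on 5+5+3+2+1 = 16 ballots, H on 7. B wins 16–7.
D vs E: 5+5+3+2+1 = 16 for D, 7 for E — D by 16–7.
D vs G: 5+5+3+1 = 14 for D, 9 for G — D by 14–9.
D vs H: 16 to 7, D.
E vs G: 11 to 12, G.
E vs H: 5+6+2 = 13 for E, 10 for H — E by 13–10.
G vs H: G preferred on 5+3+2+1 = 11 ballots; H wins 12–11.
Every alternative loses at least once (B loses to G; D loses to B; E loses to B; G loses to D; H loses to B). The majority relation contains the cycle B > D > G > B, so there is no Condorcet winner.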